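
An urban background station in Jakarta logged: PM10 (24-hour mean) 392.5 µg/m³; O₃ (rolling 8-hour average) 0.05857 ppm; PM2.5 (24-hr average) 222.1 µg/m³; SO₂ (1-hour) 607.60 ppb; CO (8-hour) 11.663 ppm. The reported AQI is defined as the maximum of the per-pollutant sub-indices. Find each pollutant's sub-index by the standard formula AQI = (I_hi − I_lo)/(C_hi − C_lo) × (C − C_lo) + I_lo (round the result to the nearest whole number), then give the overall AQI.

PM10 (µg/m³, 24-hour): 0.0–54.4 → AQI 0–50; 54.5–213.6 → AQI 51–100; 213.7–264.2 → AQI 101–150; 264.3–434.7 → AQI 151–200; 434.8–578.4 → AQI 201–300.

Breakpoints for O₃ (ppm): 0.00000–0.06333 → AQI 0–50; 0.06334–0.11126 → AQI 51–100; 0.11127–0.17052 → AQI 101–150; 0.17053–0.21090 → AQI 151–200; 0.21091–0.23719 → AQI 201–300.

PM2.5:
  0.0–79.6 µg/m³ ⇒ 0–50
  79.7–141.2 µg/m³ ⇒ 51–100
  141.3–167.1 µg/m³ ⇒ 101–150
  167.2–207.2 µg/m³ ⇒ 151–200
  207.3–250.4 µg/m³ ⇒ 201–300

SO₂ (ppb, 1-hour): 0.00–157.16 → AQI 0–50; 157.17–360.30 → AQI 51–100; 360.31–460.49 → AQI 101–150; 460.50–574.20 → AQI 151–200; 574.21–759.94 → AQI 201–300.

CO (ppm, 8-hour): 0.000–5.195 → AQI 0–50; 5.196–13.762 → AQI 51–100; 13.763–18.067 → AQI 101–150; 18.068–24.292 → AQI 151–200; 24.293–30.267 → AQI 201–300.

PM10: row 264.3–434.7 (AQI 151–200). (200−151)·(392.5−264.3)/(434.7−264.3) + 151 = 49·128.2/170.4 + 151 ≈ 187.87 → 188.
O₃: 0.05857 lies in 0.00000–0.06333, so I_lo=0, I_hi=50, C_lo=0.00000, C_hi=0.06333.
(50−0)/(0.06333−0.00000) × (0.05857−0.00000) + 0 = 50/0.06333 × 0.05857 + 0 ≈ 46.24 → 46.
PM2.5: 222.1 lies in 207.3–250.4, so I_lo=201, I_hi=300, C_lo=207.3, C_hi=250.4.
(300−201)/(250.4−207.3) × (222.1−207.3) + 201 = 99/43.1 × 14.8 + 201 ≈ 235.00 → 235.
SO₂: 607.60 lies in 574.21–759.94, so I_lo=201, I_hi=300, C_lo=574.21, C_hi=759.94.
(300−201)/(759.94−574.21) × (607.60−574.21) + 201 = 99/185.73 × 33.39 + 201 ≈ 218.80 → 219.
CO: 11.663 ∈ [5.196, 13.762] ↔ index [51, 100].
51 + (11.663−5.196)·(100−51)/(13.762−5.196) = 51 + 6.467·49/8.566 ≈ 87.99, so AQI = 88.
Sub-indices: PM10→188, O₃→46, PM2.5→235, SO₂→219, CO→88. Overall AQI = max = 235; dominant pollutant is PM2.5.

235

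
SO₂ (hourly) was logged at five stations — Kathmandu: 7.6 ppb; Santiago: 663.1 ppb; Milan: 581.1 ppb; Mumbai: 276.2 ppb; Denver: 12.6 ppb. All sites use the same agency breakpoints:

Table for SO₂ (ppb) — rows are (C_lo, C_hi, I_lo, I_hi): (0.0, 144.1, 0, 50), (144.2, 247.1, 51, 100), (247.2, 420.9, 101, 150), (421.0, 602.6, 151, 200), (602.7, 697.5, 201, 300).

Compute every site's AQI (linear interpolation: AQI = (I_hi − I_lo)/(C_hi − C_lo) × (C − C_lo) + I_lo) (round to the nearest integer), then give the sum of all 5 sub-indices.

Kathmandu: 7.6 lies in 0.0–144.1, so I_lo=0, I_hi=50, C_lo=0.0, C_hi=144.1.
(50−0)/(144.1−0.0) × (7.6−0.0) + 0 = 50/144.1 × 7.6 + 0 ≈ 2.64 → 3.
Santiago: 663.1 ∈ [602.7, 697.5] ↔ index [201, 300].
201 + (663.1−602.7)·(300−201)/(697.5−602.7) = 201 + 60.4·99/94.8 ≈ 264.08, so AQI = 264.
Milan: 581.1 lies in 421.0–602.6, so I_lo=151, I_hi=200, C_lo=421.0, C_hi=602.6.
(200−151)/(602.6−421.0) × (581.1−421.0) + 151 = 49/181.6 × 160.1 + 151 ≈ 194.20 → 194.
Mumbai: row 247.2–420.9 (AQI 101–150). (150−101)·(276.2−247.2)/(420.9−247.2) + 101 = 49·29.0/173.7 + 101 ≈ 109.18 → 109.
Denver: 12.6 ∈ [0.0, 144.1] ↔ index [0, 50].
0 + (12.6−0.0)·(50−0)/(144.1−0.0) = 0 + 12.6·50/144.1 ≈ 4.37, so AQI = 4.
AQIs: Kathmandu=3, Santiago=264, Milan=194, Mumbai=109, Denver=4. Sum = 3 + 264 + 194 + 109 + 4 = 574.

574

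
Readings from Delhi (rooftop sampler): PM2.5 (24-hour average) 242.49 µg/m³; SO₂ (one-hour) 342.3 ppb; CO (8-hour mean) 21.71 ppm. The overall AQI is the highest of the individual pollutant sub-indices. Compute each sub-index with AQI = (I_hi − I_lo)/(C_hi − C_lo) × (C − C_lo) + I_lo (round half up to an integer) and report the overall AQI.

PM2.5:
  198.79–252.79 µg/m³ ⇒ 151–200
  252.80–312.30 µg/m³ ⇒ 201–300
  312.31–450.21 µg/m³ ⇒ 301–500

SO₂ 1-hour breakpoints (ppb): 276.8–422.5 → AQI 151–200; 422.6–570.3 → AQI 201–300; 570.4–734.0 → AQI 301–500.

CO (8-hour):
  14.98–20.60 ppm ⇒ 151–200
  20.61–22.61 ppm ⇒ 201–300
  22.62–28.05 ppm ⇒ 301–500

PM2.5: 242.49 ∈ [198.79, 252.79] ↔ index [151, 200].
151 + (242.49−198.79)·(200−151)/(252.79−198.79) = 151 + 43.70·49/54.00 ≈ 190.65, so AQI = 191.
SO₂: 342.3 ∈ [276.8, 422.5] ↔ index [151, 200].
151 + (342.3−276.8)·(200−151)/(422.5−276.8) = 151 + 65.5·49/145.7 ≈ 173.03, so AQI = 173.
CO: 21.71 lies in 20.61–22.61, so I_lo=201, I_hi=300, C_lo=20.61, C_hi=22.61.
(300−201)/(22.61−20.61) × (21.71−20.61) + 201 = 99/2.00 × 1.10 + 201 ≈ 255.45 → 255.
Sub-indices: PM2.5→191, SO₂→173, CO→255. Overall AQI = max = 255; dominant pollutant is CO.

255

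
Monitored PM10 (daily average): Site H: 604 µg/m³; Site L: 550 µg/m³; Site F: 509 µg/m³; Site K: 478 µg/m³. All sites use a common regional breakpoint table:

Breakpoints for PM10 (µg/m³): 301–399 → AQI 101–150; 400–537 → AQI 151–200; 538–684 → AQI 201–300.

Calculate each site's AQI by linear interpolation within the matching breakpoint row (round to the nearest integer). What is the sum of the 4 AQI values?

824

Site H 604: bracket 538–684 → index 201–300; slope 99/146, offset 66.
AQI = 201 + 99/146·66 ≈ 245.75 ⇒ 246.
Site L: row 538–684 (AQI 201–300). (300−201)·(550−538)/(684−538) + 201 = 99·12/146 + 201 ≈ 209.14 → 209.
Site F: 509 ∈ [400, 537] ↔ index [151, 200].
151 + (509−400)·(200−151)/(537−400) = 151 + 109·49/137 ≈ 189.99, so AQI = 190.
Site K 478: bracket 400–537 → index 151–200; slope 49/137, offset 78.
AQI = 151 + 49/137·78 ≈ 178.90 ⇒ 179.
AQIs: Site H=246, Site L=209, Site F=190, Site K=179. Sum = 246 + 209 + 190 + 179 = 824.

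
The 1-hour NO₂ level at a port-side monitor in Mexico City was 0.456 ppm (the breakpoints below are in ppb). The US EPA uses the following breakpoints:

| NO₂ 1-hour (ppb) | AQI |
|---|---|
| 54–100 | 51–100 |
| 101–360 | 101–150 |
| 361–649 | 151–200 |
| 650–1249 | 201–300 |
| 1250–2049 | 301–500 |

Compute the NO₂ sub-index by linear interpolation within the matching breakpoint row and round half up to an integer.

167

Convert: 0.456 ppm = 456 ppb.
NO₂: 456 ∈ [361, 649] ↔ index [151, 200].
151 + (456−361)·(200−151)/(649−361) = 151 + 95·49/288 ≈ 167.16, so AQI = 167.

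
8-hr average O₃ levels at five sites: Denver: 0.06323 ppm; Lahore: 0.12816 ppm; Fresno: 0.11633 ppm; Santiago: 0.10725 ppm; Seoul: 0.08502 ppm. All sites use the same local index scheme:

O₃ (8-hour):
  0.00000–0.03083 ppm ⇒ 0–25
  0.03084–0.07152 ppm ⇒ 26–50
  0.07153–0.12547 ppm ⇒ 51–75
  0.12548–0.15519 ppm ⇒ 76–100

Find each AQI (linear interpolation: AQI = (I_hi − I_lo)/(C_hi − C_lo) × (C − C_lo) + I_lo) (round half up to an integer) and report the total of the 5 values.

Denver: 0.06323 lies in 0.03084–0.07152, so I_lo=26, I_hi=50, C_lo=0.03084, C_hi=0.07152.
(50−26)/(0.07152−0.03084) × (0.06323−0.03084) + 26 = 24/0.04068 × 0.03239 + 26 ≈ 45.11 → 45.
Lahore: 0.12816 ∈ [0.12548, 0.15519] ↔ index [76, 100].
76 + (0.12816−0.12548)·(100−76)/(0.15519−0.12548) = 76 + 0.00268·24/0.02971 ≈ 78.16, so AQI = 78.
Fresno: 0.11633 lies in 0.07153–0.12547, so I_lo=51, I_hi=75, C_lo=0.07153, C_hi=0.12547.
(75−51)/(0.12547−0.07153) × (0.11633−0.07153) + 51 = 24/0.05394 × 0.04480 + 51 ≈ 70.93 → 71.
Santiago: 0.10725 lies in 0.07153–0.12547, so I_lo=51, I_hi=75, C_lo=0.07153, C_hi=0.12547.
(75−51)/(0.12547−0.07153) × (0.10725−0.07153) + 51 = 24/0.05394 × 0.03572 + 51 ≈ 66.89 → 67.
Seoul: 0.08502 ∈ [0.07153, 0.12547] ↔ index [51, 75].
51 + (0.08502−0.07153)·(75−51)/(0.12547−0.07153) = 51 + 0.01349·24/0.05394 ≈ 57.00, so AQI = 57.
AQIs: Denver=45, Lahore=78, Fresno=71, Santiago=67, Seoul=57. Sum = 45 + 78 + 71 + 67 + 57 = 318.

318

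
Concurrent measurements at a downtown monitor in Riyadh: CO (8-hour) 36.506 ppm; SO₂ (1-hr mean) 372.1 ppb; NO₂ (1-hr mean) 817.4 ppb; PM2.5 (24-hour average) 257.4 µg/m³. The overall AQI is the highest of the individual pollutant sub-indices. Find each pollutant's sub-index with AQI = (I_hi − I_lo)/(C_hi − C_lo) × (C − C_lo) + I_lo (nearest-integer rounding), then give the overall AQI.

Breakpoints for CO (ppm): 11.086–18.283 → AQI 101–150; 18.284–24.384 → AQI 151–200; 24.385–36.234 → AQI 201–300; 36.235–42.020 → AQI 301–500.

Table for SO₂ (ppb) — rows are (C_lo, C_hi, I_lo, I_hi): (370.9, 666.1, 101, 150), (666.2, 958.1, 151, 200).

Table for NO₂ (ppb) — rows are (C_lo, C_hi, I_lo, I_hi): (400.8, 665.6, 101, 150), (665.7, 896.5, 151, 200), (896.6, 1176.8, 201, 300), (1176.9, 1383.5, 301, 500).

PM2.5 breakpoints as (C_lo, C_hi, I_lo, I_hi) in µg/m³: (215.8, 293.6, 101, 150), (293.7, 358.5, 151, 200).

CO: 36.506 ∈ [36.235, 42.020] ↔ index [301, 500].
301 + (36.506−36.235)·(500−301)/(42.020−36.235) = 301 + 0.271·199/5.785 ≈ 310.32, so AQI = 310.
SO₂: row 370.9–666.1 (AQI 101–150). (150−101)·(372.1−370.9)/(666.1−370.9) + 101 = 49·1.2/295.2 + 101 ≈ 101.20 → 101.
NO₂: 817.4 ∈ [665.7, 896.5] ↔ index [151, 200].
151 + (817.4−665.7)·(200−151)/(896.5−665.7) = 151 + 151.7·49/230.8 ≈ 183.21, so AQI = 183.
PM2.5 257.4: bracket 215.8–293.6 → index 101–150; slope 49/77.8, offset 41.6.
AQI = 101 + 49/77.8·41.6 ≈ 127.20 ⇒ 127.
Sub-indices: CO→310, SO₂→101, NO₂→183, PM2.5→127. Overall AQI = max = 310; dominant pollutant is CO.

310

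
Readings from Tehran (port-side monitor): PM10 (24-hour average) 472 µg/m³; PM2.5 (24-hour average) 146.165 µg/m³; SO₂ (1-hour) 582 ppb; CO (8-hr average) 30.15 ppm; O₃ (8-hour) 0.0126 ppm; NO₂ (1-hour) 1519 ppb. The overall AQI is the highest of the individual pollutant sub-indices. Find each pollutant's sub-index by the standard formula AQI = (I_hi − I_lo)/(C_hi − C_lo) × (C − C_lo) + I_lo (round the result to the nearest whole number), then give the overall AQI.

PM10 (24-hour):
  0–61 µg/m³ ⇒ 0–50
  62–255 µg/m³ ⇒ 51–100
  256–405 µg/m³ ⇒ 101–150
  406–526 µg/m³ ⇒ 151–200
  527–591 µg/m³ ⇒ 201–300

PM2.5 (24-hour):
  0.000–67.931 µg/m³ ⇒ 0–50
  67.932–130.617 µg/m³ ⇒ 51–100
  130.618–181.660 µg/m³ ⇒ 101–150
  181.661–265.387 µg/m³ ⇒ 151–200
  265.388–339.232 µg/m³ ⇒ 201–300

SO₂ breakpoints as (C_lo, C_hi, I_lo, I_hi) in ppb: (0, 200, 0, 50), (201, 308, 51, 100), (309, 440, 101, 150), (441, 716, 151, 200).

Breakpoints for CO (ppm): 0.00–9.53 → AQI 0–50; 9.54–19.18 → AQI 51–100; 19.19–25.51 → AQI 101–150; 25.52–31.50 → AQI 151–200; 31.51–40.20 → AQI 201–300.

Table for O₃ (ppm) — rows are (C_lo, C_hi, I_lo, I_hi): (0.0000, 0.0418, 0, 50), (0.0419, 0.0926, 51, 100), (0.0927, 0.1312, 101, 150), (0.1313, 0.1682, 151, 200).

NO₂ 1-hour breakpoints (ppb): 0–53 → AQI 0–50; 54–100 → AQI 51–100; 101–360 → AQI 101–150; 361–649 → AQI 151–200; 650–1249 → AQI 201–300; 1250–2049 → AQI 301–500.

PM10: 472 ∈ [406, 526] ↔ index [151, 200].
151 + (472−406)·(200−151)/(526−406) = 151 + 66·49/120 ≈ 177.95, so AQI = 178.
PM2.5: 146.165 lies in 130.618–181.660, so I_lo=101, I_hi=150, C_lo=130.618, C_hi=181.660.
(150−101)/(181.660−130.618) × (146.165−130.618) + 101 = 49/51.042 × 15.547 + 101 ≈ 115.93 → 116.
SO₂: 582 lies in 441–716, so I_lo=151, I_hi=200, C_lo=441, C_hi=716.
(200−151)/(716−441) × (582−441) + 151 = 49/275 × 141 + 151 ≈ 176.12 → 176.
CO: 30.15 ∈ [25.52, 31.50] ↔ index [151, 200].
151 + (30.15−25.52)·(200−151)/(31.50−25.52) = 151 + 4.63·49/5.98 ≈ 188.94, so AQI = 189.
O₃: row 0.0000–0.0418 (AQI 0–50). (50−0)·(0.0126−0.0000)/(0.0418−0.0000) + 0 = 50·0.0126/0.0418 + 0 ≈ 15.07 → 15.
NO₂: 1519 lies in 1250–2049, so I_lo=301, I_hi=500, C_lo=1250, C_hi=2049.
(500−301)/(2049−1250) × (1519−1250) + 301 = 199/799 × 269 + 301 ≈ 368.00 → 368.
Sub-indices: PM10→178, PM2.5→116, SO₂→176, CO→189, O₃→15, NO₂→368. Overall AQI = max = 368; dominant pollutant is NO₂.

368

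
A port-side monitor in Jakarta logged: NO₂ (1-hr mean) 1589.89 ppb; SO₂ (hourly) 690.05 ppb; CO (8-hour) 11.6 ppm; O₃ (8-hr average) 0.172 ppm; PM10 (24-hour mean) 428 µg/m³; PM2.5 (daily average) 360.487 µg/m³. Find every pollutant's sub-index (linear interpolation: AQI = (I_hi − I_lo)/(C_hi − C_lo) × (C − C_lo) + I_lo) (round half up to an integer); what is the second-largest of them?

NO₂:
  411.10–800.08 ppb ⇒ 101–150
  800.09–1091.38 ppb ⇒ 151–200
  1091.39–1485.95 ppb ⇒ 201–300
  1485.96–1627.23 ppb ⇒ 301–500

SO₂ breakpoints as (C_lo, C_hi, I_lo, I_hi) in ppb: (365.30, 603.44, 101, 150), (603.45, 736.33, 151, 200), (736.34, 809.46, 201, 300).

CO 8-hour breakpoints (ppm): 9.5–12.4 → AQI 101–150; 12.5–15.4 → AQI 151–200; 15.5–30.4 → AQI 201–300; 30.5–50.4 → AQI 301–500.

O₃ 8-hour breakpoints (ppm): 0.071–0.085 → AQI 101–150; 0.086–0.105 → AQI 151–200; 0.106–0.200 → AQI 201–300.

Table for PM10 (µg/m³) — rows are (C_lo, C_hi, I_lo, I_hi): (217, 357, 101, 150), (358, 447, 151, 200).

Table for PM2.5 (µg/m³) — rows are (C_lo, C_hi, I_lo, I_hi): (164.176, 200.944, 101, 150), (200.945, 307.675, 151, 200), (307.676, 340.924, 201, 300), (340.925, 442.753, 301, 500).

339

NO₂: 1589.89 ∈ [1485.96, 1627.23] ↔ index [301, 500].
301 + (1589.89−1485.96)·(500−301)/(1627.23−1485.96) = 301 + 103.93·199/141.27 ≈ 447.40, so AQI = 447.
SO₂: 690.05 ∈ [603.45, 736.33] ↔ index [151, 200].
151 + (690.05−603.45)·(200−151)/(736.33−603.45) = 151 + 86.60·49/132.88 ≈ 182.93, so AQI = 183.
CO: 11.6 ∈ [9.5, 12.4] ↔ index [101, 150].
101 + (11.6−9.5)·(150−101)/(12.4−9.5) = 101 + 2.1·49/2.9 ≈ 136.48, so AQI = 136.
O₃: 0.172 lies in 0.106–0.200, so I_lo=201, I_hi=300, C_lo=0.106, C_hi=0.200.
(300−201)/(0.200−0.106) × (0.172−0.106) + 201 = 99/0.094 × 0.066 + 201 ≈ 270.51 → 271.
PM10: row 358–447 (AQI 151–200). (200−151)·(428−358)/(447−358) + 151 = 49·70/89 + 151 ≈ 189.54 → 190.
PM2.5: 360.487 lies in 340.925–442.753, so I_lo=301, I_hi=500, C_lo=340.925, C_hi=442.753.
(500−301)/(442.753−340.925) × (360.487−340.925) + 301 = 199/101.828 × 19.562 + 301 ≈ 339.23 → 339.
Sub-indices: NO₂→447, SO₂→183, CO→136, O₃→271, PM10→190, PM2.5→339. Ranked high→low: 447, 339, 271, 190, 183, 136. Second-highest sub-index = 339.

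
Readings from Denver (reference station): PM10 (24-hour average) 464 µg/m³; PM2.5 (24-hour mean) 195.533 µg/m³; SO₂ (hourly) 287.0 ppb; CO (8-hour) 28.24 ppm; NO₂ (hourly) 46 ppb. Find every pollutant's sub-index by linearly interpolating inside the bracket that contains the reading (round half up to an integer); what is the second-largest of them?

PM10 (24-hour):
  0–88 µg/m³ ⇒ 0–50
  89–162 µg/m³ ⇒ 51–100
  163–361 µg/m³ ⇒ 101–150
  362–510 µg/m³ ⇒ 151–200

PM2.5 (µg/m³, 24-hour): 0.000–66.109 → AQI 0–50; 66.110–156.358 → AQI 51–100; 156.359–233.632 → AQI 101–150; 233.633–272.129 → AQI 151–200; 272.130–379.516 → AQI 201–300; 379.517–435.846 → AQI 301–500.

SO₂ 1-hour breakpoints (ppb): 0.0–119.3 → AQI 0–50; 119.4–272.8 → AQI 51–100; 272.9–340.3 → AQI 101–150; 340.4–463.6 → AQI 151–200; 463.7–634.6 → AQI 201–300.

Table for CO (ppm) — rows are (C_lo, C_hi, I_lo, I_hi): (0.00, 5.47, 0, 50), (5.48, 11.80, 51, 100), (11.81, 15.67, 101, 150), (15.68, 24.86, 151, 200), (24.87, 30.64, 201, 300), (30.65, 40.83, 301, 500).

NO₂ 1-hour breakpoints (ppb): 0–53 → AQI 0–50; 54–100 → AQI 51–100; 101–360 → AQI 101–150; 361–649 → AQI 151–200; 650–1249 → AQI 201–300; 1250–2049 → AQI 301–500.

185

PM10 464: bracket 362–510 → index 151–200; slope 49/148, offset 102.
AQI = 151 + 49/148·102 ≈ 184.77 ⇒ 185.
PM2.5 195.533: bracket 156.359–233.632 → index 101–150; slope 49/77.273, offset 39.174.
AQI = 101 + 49/77.273·39.174 ≈ 125.84 ⇒ 126.
SO₂ 287.0: bracket 272.9–340.3 → index 101–150; slope 49/67.4, offset 14.1.
AQI = 101 + 49/67.4·14.1 ≈ 111.25 ⇒ 111.
CO: 28.24 lies in 24.87–30.64, so I_lo=201, I_hi=300, C_lo=24.87, C_hi=30.64.
(300−201)/(30.64−24.87) × (28.24−24.87) + 201 = 99/5.77 × 3.37 + 201 ≈ 258.82 → 259.
NO₂: 46 ∈ [0, 53] ↔ index [0, 50].
0 + (46−0)·(50−0)/(53−0) = 0 + 46·50/53 ≈ 43.40, so AQI = 43.
Sub-indices: PM10→185, PM2.5→126, SO₂→111, CO→259, NO₂→43. Ranked high→low: 259, 185, 126, 111, 43. Second-highest sub-index = 185.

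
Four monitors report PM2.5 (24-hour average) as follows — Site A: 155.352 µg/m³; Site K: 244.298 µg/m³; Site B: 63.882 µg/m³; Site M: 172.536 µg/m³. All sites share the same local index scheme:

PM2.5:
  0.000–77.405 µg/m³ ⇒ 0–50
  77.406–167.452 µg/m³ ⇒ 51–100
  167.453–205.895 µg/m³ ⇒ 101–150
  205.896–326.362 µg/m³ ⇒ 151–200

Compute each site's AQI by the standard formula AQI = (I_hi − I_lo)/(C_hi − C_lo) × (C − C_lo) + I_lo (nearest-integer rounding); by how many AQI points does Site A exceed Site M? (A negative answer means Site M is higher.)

Site A: row 77.406–167.452 (AQI 51–100). (100−51)·(155.352−77.406)/(167.452−77.406) + 51 = 49·77.946/90.046 + 51 ≈ 93.42 → 93.
Site K: row 205.896–326.362 (AQI 151–200). (200−151)·(244.298−205.896)/(326.362−205.896) + 151 = 49·38.402/120.466 + 151 ≈ 166.62 → 167.
Site B: 63.882 ∈ [0.000, 77.405] ↔ index [0, 50].
0 + (63.882−0.000)·(50−0)/(77.405−0.000) = 0 + 63.882·50/77.405 ≈ 41.26, so AQI = 41.
Site M 172.536: bracket 167.453–205.895 → index 101–150; slope 49/38.442, offset 5.083.
AQI = 101 + 49/38.442·5.083 ≈ 107.48 ⇒ 107.
AQIs: Site A=93, Site K=167, Site B=41, Site M=107. Site A (93) − Site M (107) = -14.

-14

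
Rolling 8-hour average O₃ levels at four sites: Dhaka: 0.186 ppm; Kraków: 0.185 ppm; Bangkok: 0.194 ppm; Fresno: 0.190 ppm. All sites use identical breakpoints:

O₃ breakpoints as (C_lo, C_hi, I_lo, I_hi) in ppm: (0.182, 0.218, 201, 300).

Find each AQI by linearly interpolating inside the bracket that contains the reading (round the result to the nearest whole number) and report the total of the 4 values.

Dhaka 0.186: bracket 0.182–0.218 → index 201–300; slope 99/0.036, offset 0.004.
AQI = 201 + 99/0.036·0.004 ≈ 212.00 ⇒ 212.
Kraków: row 0.182–0.218 (AQI 201–300). (300−201)·(0.185−0.182)/(0.218−0.182) + 201 = 99·0.003/0.036 + 201 ≈ 209.25 → 209.
Bangkok: 0.194 lies in 0.182–0.218, so I_lo=201, I_hi=300, C_lo=0.182, C_hi=0.218.
(300−201)/(0.218−0.182) × (0.194−0.182) + 201 = 99/0.036 × 0.012 + 201 ≈ 234.00 → 234.
Fresno: 0.190 ∈ [0.182, 0.218] ↔ index [201, 300].
201 + (0.190−0.182)·(300−201)/(0.218−0.182) = 201 + 0.008·99/0.036 ≈ 223.00, so AQI = 223.
AQIs: Dhaka=212, Kraków=209, Bangkok=234, Fresno=223. Sum = 212 + 209 + 234 + 223 = 878.

878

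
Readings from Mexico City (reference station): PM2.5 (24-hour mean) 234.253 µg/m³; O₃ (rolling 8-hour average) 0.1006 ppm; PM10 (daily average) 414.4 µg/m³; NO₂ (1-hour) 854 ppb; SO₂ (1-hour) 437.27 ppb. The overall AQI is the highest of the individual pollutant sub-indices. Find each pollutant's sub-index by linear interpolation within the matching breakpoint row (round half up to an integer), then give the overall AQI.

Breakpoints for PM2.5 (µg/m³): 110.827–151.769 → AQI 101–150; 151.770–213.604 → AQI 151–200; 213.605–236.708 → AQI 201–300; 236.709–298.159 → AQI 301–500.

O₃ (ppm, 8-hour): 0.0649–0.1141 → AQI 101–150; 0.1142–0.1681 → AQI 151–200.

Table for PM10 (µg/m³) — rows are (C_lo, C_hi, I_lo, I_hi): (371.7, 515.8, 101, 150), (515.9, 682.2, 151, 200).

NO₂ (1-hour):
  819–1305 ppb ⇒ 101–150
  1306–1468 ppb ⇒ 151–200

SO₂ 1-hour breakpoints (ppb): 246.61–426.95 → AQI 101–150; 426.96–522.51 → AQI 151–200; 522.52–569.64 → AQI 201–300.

289

PM2.5: 234.253 lies in 213.605–236.708, so I_lo=201, I_hi=300, C_lo=213.605, C_hi=236.708.
(300−201)/(236.708−213.605) × (234.253−213.605) + 201 = 99/23.103 × 20.648 + 201 ≈ 289.48 → 289.
O₃: 0.1006 lies in 0.0649–0.1141, so I_lo=101, I_hi=150, C_lo=0.0649, C_hi=0.1141.
(150−101)/(0.1141−0.0649) × (0.1006−0.0649) + 101 = 49/0.0492 × 0.0357 + 101 ≈ 136.55 → 137.
PM10: 414.4 ∈ [371.7, 515.8] ↔ index [101, 150].
101 + (414.4−371.7)·(150−101)/(515.8−371.7) = 101 + 42.7·49/144.1 ≈ 115.52, so AQI = 116.
NO₂: 854 ∈ [819, 1305] ↔ index [101, 150].
101 + (854−819)·(150−101)/(1305−819) = 101 + 35·49/486 ≈ 104.53, so AQI = 105.
SO₂: 437.27 lies in 426.96–522.51, so I_lo=151, I_hi=200, C_lo=426.96, C_hi=522.51.
(200−151)/(522.51−426.96) × (437.27−426.96) + 151 = 49/95.55 × 10.31 + 151 ≈ 156.29 → 156.
Sub-indices: PM2.5→289, O₃→137, PM10→116, NO₂→105, SO₂→156. Overall AQI = max = 289; dominant pollutant is PM2.5.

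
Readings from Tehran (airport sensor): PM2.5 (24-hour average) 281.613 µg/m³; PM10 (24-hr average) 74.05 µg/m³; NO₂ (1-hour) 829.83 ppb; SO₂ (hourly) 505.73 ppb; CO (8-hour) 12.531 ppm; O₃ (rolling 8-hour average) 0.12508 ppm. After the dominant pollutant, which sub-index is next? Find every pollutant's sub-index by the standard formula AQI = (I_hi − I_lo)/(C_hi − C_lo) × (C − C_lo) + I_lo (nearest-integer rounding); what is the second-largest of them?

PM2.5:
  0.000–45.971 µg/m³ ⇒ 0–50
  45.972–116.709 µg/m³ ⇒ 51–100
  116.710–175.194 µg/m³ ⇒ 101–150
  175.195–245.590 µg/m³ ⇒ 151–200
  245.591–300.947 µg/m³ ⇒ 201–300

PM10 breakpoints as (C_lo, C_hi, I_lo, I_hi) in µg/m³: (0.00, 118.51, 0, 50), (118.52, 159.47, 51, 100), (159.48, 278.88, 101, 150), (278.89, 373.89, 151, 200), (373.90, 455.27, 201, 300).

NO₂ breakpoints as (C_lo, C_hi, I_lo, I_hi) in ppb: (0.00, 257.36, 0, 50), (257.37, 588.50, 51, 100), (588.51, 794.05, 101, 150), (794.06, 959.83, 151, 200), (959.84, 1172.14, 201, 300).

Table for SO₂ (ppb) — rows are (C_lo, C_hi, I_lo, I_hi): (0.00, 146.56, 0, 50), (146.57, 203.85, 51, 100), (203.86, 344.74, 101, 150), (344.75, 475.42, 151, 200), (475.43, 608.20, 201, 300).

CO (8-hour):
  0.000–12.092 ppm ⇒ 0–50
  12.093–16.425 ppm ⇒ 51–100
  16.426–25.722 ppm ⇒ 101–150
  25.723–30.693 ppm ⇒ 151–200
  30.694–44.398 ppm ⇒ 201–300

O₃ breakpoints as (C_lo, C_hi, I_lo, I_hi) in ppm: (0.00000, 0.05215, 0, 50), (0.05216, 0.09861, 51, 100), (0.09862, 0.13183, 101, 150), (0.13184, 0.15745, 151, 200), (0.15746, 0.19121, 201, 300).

PM2.5: 281.613 ∈ [245.591, 300.947] ↔ index [201, 300].
201 + (281.613−245.591)·(300−201)/(300.947−245.591) = 201 + 36.022·99/55.356 ≈ 265.42, so AQI = 265.
PM10: 74.05 lies in 0.00–118.51, so I_lo=0, I_hi=50, C_lo=0.00, C_hi=118.51.
(50−0)/(118.51−0.00) × (74.05−0.00) + 0 = 50/118.51 × 74.05 + 0 ≈ 31.24 → 31.
NO₂: 829.83 lies in 794.06–959.83, so I_lo=151, I_hi=200, C_lo=794.06, C_hi=959.83.
(200−151)/(959.83−794.06) × (829.83−794.06) + 151 = 49/165.77 × 35.77 + 151 ≈ 161.57 → 162.
SO₂: 505.73 lies in 475.43–608.20, so I_lo=201, I_hi=300, C_lo=475.43, C_hi=608.20.
(300−201)/(608.20−475.43) × (505.73−475.43) + 201 = 99/132.77 × 30.30 + 201 ≈ 223.59 → 224.
CO: row 12.093–16.425 (AQI 51–100). (100−51)·(12.531−12.093)/(16.425−12.093) + 51 = 49·0.438/4.332 + 51 ≈ 55.95 → 56.
O₃: row 0.09862–0.13183 (AQI 101–150). (150−101)·(0.12508−0.09862)/(0.13183−0.09862) + 101 = 49·0.02646/0.03321 + 101 ≈ 140.04 → 140.
Sub-indices: PM2.5→265, PM10→31, NO₂→162, SO₂→224, CO→56, O₃→140. Ranked high→low: 265, 224, 162, 140, 56, 31. Second-highest sub-index = 224.

224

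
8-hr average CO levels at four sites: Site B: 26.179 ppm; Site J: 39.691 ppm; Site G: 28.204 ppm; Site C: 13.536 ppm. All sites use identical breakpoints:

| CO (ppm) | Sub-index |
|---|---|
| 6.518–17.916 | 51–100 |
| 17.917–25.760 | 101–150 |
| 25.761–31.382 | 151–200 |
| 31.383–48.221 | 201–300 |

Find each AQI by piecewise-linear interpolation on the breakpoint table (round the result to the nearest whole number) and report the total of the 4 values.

658

Site B 26.179: bracket 25.761–31.382 → index 151–200; slope 49/5.621, offset 0.418.
AQI = 151 + 49/5.621·0.418 ≈ 154.64 ⇒ 155.
Site J 39.691: bracket 31.383–48.221 → index 201–300; slope 99/16.838, offset 8.308.
AQI = 201 + 99/16.838·8.308 ≈ 249.85 ⇒ 250.
Site G: 28.204 lies in 25.761–31.382, so I_lo=151, I_hi=200, C_lo=25.761, C_hi=31.382.
(200−151)/(31.382−25.761) × (28.204−25.761) + 151 = 49/5.621 × 2.443 + 151 ≈ 172.30 → 172.
Site C 13.536: bracket 6.518–17.916 → index 51–100; slope 49/11.398, offset 7.018.
AQI = 51 + 49/11.398·7.018 ≈ 81.17 ⇒ 81.
AQIs: Site B=155, Site J=250, Site G=172, Site C=81. Sum = 155 + 250 + 172 + 81 = 658.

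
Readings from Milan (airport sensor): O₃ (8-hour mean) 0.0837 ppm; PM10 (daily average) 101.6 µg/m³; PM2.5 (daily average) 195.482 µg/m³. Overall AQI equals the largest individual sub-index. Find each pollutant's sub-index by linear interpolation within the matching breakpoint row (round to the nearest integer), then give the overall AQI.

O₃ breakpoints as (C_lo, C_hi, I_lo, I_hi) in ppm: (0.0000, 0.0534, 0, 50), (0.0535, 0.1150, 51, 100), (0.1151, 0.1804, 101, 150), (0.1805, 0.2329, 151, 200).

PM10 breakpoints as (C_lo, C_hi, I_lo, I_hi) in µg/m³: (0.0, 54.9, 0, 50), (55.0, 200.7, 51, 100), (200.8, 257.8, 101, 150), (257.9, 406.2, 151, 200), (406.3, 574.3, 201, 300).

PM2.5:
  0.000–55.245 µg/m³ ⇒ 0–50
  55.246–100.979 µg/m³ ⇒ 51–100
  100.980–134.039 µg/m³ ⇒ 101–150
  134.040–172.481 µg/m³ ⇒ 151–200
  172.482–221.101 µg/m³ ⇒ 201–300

248

O₃: 0.0837 lies in 0.0535–0.1150, so I_lo=51, I_hi=100, C_lo=0.0535, C_hi=0.1150.
(100−51)/(0.1150−0.0535) × (0.0837−0.0535) + 51 = 49/0.0615 × 0.0302 + 51 ≈ 75.06 → 75.
PM10 101.6: bracket 55.0–200.7 → index 51–100; slope 49/145.7, offset 46.6.
AQI = 51 + 49/145.7·46.6 ≈ 66.67 ⇒ 67.
PM2.5: 195.482 ∈ [172.482, 221.101] ↔ index [201, 300].
201 + (195.482−172.482)·(300−201)/(221.101−172.482) = 201 + 23.000·99/48.619 ≈ 247.83, so AQI = 248.
Sub-indices: O₃→75, PM10→67, PM2.5→248. Overall AQI = max = 248; dominant pollutant is PM2.5.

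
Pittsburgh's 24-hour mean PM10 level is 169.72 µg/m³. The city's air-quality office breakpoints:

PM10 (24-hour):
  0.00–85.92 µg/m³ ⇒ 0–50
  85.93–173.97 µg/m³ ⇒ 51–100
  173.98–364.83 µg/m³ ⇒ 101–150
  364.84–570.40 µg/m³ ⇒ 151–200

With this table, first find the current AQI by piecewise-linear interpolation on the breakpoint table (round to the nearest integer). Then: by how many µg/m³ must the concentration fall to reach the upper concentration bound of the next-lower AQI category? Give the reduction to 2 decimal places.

83.80

PM10: 169.72 ∈ [85.93, 173.97] ↔ index [51, 100].
51 + (169.72−85.93)·(100−51)/(173.97−85.93) = 51 + 83.79·49/88.04 ≈ 97.63, so AQI = 98.
Current AQI 98 is in the Moderate range (51–100). The next-lower category tops out at AQI 50, whose upper concentration bound is 85.92 µg/m³.
Reduction needed = 169.72 − 85.92 = 83.80 µg/m³.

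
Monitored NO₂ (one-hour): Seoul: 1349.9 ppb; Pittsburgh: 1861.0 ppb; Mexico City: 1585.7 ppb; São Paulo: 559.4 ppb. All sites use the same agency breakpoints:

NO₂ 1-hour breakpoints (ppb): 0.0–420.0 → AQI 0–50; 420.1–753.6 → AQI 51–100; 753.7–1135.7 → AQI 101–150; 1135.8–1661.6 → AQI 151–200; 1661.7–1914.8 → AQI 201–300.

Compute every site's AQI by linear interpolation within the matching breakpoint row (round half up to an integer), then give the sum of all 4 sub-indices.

Seoul: row 1135.8–1661.6 (AQI 151–200). (200−151)·(1349.9−1135.8)/(1661.6−1135.8) + 151 = 49·214.1/525.8 + 151 ≈ 170.95 → 171.
Pittsburgh: 1861.0 ∈ [1661.7, 1914.8] ↔ index [201, 300].
201 + (1861.0−1661.7)·(300−201)/(1914.8−1661.7) = 201 + 199.3·99/253.1 ≈ 278.96, so AQI = 279.
Mexico City 1585.7: bracket 1135.8–1661.6 → index 151–200; slope 49/525.8, offset 449.9.
AQI = 151 + 49/525.8·449.9 ≈ 192.93 ⇒ 193.
São Paulo: 559.4 lies in 420.1–753.6, so I_lo=51, I_hi=100, C_lo=420.1, C_hi=753.6.
(100−51)/(753.6−420.1) × (559.4−420.1) + 51 = 49/333.5 × 139.3 + 51 ≈ 71.47 → 71.
AQIs: Seoul=171, Pittsburgh=279, Mexico City=193, São Paulo=71. Sum = 171 + 279 + 193 + 71 = 714.

714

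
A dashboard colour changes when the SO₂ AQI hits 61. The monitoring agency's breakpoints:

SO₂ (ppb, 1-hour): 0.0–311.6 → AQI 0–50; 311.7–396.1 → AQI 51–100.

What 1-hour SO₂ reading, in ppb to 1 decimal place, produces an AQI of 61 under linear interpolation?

328.9

AQI 61 lies in the 51–100 band, which corresponds to 311.7–396.1 ppb.
C = 311.7 + (61−51)×(396.1−311.7)/(100−51) = 311.7 + 10×84.4/49 ≈ 328.924 ppb → 328.9 ppb to 1 dp.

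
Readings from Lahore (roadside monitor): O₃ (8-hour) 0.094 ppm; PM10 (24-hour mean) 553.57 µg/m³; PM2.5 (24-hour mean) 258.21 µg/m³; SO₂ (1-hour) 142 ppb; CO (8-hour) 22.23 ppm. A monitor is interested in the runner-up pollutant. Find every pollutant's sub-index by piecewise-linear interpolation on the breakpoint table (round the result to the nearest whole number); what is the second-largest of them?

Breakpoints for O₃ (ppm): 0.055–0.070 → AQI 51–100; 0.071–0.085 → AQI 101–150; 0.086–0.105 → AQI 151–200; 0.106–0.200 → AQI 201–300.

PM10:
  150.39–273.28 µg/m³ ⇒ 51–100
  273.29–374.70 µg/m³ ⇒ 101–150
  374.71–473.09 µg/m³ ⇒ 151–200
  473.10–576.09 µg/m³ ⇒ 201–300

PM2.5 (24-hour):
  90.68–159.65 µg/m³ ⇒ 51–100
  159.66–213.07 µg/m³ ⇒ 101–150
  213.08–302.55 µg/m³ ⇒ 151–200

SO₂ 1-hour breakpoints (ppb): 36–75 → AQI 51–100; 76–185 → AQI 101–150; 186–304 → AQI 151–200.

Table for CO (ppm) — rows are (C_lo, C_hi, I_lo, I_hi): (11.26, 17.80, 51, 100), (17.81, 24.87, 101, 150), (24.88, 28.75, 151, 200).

176

O₃: row 0.086–0.105 (AQI 151–200). (200−151)·(0.094−0.086)/(0.105−0.086) + 151 = 49·0.008/0.019 + 151 ≈ 171.63 → 172.
PM10: row 473.10–576.09 (AQI 201–300). (300−201)·(553.57−473.10)/(576.09−473.10) + 201 = 99·80.47/102.99 + 201 ≈ 278.35 → 278.
PM2.5: 258.21 ∈ [213.08, 302.55] ↔ index [151, 200].
151 + (258.21−213.08)·(200−151)/(302.55−213.08) = 151 + 45.13·49/89.47 ≈ 175.72, so AQI = 176.
SO₂: 142 lies in 76–185, so I_lo=101, I_hi=150, C_lo=76, C_hi=185.
(150−101)/(185−76) × (142−76) + 101 = 49/109 × 66 + 101 ≈ 130.67 → 131.
CO: 22.23 lies in 17.81–24.87, so I_lo=101, I_hi=150, C_lo=17.81, C_hi=24.87.
(150−101)/(24.87−17.81) × (22.23−17.81) + 101 = 49/7.06 × 4.42 + 101 ≈ 131.68 → 132.
Sub-indices: O₃→172, PM10→278, PM2.5→176, SO₂→131, CO→132. Ranked high→low: 278, 176, 172, 132, 131. Second-highest sub-index = 176.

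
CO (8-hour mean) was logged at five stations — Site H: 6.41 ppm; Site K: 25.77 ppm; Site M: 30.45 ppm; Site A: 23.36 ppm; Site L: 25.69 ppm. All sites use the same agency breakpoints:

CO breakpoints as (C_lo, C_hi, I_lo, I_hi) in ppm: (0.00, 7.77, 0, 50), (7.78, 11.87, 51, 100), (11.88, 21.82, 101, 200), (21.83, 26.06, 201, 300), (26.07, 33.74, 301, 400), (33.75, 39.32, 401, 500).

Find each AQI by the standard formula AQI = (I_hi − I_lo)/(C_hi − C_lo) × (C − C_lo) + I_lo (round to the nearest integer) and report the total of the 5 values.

Site H: row 0.00–7.77 (AQI 0–50). (50−0)·(6.41−0.00)/(7.77−0.00) + 0 = 50·6.41/7.77 + 0 ≈ 41.25 → 41.
Site K: 25.77 ∈ [21.83, 26.06] ↔ index [201, 300].
201 + (25.77−21.83)·(300−201)/(26.06−21.83) = 201 + 3.94·99/4.23 ≈ 293.21, so AQI = 293.
Site M: 30.45 lies in 26.07–33.74, so I_lo=301, I_hi=400, C_lo=26.07, C_hi=33.74.
(400−301)/(33.74−26.07) × (30.45−26.07) + 301 = 99/7.67 × 4.38 + 301 ≈ 357.53 → 358.
Site A 23.36: bracket 21.83–26.06 → index 201–300; slope 99/4.23, offset 1.53.
AQI = 201 + 99/4.23·1.53 ≈ 236.81 ⇒ 237.
Site L: row 21.83–26.06 (AQI 201–300). (300−201)·(25.69−21.83)/(26.06−21.83) + 201 = 99·3.86/4.23 + 201 ≈ 291.34 → 291.
AQIs: Site H=41, Site K=293, Site M=358, Site A=237, Site L=291. Sum = 41 + 293 + 358 + 237 + 291 = 1220.

1220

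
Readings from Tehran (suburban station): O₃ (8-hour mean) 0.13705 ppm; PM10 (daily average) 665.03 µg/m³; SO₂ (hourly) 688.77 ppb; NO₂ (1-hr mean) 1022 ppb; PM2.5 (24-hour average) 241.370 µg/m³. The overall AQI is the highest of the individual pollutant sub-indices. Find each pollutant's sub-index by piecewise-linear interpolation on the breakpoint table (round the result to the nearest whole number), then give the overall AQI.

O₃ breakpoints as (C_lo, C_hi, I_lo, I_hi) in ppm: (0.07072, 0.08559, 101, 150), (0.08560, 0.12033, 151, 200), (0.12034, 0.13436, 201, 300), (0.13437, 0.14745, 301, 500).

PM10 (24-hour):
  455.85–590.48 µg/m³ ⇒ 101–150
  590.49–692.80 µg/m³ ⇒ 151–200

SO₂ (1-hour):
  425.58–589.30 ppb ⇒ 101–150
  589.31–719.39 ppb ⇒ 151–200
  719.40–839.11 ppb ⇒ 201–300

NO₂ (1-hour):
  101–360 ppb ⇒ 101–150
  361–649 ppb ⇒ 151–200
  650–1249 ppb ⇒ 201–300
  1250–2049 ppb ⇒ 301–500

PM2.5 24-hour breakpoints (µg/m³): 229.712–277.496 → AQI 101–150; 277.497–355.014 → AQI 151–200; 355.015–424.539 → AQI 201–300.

342

O₃: row 0.13437–0.14745 (AQI 301–500). (500−301)·(0.13705−0.13437)/(0.14745−0.13437) + 301 = 199·0.00268/0.01308 + 301 ≈ 341.77 → 342.
PM10: 665.03 lies in 590.49–692.80, so I_lo=151, I_hi=200, C_lo=590.49, C_hi=692.80.
(200−151)/(692.80−590.49) × (665.03−590.49) + 151 = 49/102.31 × 74.54 + 151 ≈ 186.70 → 187.
SO₂: 688.77 ∈ [589.31, 719.39] ↔ index [151, 200].
151 + (688.77−589.31)·(200−151)/(719.39−589.31) = 151 + 99.46·49/130.08 ≈ 188.47, so AQI = 188.
NO₂ 1022: bracket 650–1249 → index 201–300; slope 99/599, offset 372.
AQI = 201 + 99/599·372 ≈ 262.48 ⇒ 262.
PM2.5: 241.370 ∈ [229.712, 277.496] ↔ index [101, 150].
101 + (241.370−229.712)·(150−101)/(277.496−229.712) = 101 + 11.658·49/47.784 ≈ 112.95, so AQI = 113.
Sub-indices: O₃→342, PM10→187, SO₂→188, NO₂→262, PM2.5→113. Overall AQI = max = 342; dominant pollutant is O₃.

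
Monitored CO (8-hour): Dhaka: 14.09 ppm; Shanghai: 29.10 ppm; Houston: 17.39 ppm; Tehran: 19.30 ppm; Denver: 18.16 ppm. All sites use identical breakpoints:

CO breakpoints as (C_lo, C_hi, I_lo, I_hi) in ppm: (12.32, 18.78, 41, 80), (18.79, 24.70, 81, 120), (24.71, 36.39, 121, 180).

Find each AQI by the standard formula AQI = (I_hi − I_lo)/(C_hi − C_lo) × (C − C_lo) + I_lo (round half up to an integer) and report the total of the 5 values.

Dhaka 14.09: bracket 12.32–18.78 → index 41–80; slope 39/6.46, offset 1.77.
AQI = 41 + 39/6.46·1.77 ≈ 51.69 ⇒ 52.
Shanghai: row 24.71–36.39 (AQI 121–180). (180−121)·(29.10−24.71)/(36.39−24.71) + 121 = 59·4.39/11.68 + 121 ≈ 143.18 → 143.
Houston 17.39: bracket 12.32–18.78 → index 41–80; slope 39/6.46, offset 5.07.
AQI = 41 + 39/6.46·5.07 ≈ 71.61 ⇒ 72.
Tehran: row 18.79–24.70 (AQI 81–120). (120−81)·(19.30−18.79)/(24.70−18.79) + 81 = 39·0.51/5.91 + 81 ≈ 84.37 → 84.
Denver: row 12.32–18.78 (AQI 41–80). (80−41)·(18.16−12.32)/(18.78−12.32) + 41 = 39·5.84/6.46 + 41 ≈ 76.26 → 76.
AQIs: Dhaka=52, Shanghai=143, Houston=72, Tehran=84, Denver=76. Sum = 52 + 143 + 72 + 84 + 76 = 427.

427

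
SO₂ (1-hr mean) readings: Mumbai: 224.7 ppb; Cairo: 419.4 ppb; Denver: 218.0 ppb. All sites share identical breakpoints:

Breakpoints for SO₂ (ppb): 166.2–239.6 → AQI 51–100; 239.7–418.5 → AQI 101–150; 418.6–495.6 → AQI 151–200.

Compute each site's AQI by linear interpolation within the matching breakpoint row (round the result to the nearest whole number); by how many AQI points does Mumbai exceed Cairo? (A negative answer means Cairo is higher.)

-62

Mumbai: row 166.2–239.6 (AQI 51–100). (100−51)·(224.7−166.2)/(239.6−166.2) + 51 = 49·58.5/73.4 + 51 ≈ 90.05 → 90.
Cairo: 419.4 ∈ [418.6, 495.6] ↔ index [151, 200].
151 + (419.4−418.6)·(200−151)/(495.6−418.6) = 151 + 0.8·49/77.0 ≈ 151.51, so AQI = 152.
Denver: 218.0 ∈ [166.2, 239.6] ↔ index [51, 100].
51 + (218.0−166.2)·(100−51)/(239.6−166.2) = 51 + 51.8·49/73.4 ≈ 85.58, so AQI = 86.
AQIs: Mumbai=90, Cairo=152, Denver=86. Mumbai (90) − Cairo (152) = -62.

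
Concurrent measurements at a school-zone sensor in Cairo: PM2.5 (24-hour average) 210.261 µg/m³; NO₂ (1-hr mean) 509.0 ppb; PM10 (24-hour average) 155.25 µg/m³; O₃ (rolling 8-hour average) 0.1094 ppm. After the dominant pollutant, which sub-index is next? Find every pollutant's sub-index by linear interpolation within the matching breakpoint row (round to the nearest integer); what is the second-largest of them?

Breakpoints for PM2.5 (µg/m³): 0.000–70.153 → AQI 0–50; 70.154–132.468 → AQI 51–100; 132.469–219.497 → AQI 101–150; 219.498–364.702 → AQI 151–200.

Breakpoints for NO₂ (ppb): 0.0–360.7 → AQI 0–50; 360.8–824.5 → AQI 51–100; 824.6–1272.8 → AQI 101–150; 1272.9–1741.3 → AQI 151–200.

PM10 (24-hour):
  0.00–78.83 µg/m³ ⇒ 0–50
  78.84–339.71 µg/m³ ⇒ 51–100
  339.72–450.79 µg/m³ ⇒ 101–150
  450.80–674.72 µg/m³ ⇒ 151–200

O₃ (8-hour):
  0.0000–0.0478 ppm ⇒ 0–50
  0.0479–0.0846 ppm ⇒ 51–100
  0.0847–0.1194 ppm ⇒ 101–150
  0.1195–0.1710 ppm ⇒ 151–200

136

PM2.5: 210.261 lies in 132.469–219.497, so I_lo=101, I_hi=150, C_lo=132.469, C_hi=219.497.
(150−101)/(219.497−132.469) × (210.261−132.469) + 101 = 49/87.028 × 77.792 + 101 ≈ 144.80 → 145.
NO₂: 509.0 ∈ [360.8, 824.5] ↔ index [51, 100].
51 + (509.0−360.8)·(100−51)/(824.5−360.8) = 51 + 148.2·49/463.7 ≈ 66.66, so AQI = 67.
PM10: 155.25 ∈ [78.84, 339.71] ↔ index [51, 100].
51 + (155.25−78.84)·(100−51)/(339.71−78.84) = 51 + 76.41·49/260.87 ≈ 65.35, so AQI = 65.
O₃: row 0.0847–0.1194 (AQI 101–150). (150−101)·(0.1094−0.0847)/(0.1194−0.0847) + 101 = 49·0.0247/0.0347 + 101 ≈ 135.88 → 136.
Sub-indices: PM2.5→145, NO₂→67, PM10→65, O₃→136. Ranked high→low: 145, 136, 67, 65. Second-highest sub-index = 136.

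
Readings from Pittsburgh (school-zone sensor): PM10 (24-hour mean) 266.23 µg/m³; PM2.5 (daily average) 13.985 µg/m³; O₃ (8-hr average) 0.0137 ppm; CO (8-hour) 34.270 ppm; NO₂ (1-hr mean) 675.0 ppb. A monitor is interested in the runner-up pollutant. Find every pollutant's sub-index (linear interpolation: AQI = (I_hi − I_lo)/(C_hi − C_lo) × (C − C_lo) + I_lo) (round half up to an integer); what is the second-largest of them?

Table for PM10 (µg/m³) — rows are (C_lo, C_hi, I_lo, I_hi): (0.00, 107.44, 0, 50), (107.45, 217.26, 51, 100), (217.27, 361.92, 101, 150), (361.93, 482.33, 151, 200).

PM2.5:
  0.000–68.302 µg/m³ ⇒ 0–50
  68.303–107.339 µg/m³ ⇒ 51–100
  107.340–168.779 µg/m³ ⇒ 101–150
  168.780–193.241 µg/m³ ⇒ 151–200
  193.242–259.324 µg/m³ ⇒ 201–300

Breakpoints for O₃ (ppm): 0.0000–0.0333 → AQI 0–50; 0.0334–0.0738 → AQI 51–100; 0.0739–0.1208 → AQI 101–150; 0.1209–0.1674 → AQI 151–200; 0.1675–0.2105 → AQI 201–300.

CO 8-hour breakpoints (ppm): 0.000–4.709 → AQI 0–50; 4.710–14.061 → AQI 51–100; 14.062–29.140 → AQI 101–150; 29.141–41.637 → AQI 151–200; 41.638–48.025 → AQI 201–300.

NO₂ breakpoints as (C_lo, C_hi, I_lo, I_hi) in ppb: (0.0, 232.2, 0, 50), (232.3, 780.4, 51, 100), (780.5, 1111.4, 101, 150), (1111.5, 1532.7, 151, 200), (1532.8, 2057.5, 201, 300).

118

PM10: 266.23 lies in 217.27–361.92, so I_lo=101, I_hi=150, C_lo=217.27, C_hi=361.92.
(150−101)/(361.92−217.27) × (266.23−217.27) + 101 = 49/144.65 × 48.96 + 101 ≈ 117.59 → 118.
PM2.5 13.985: bracket 0.000–68.302 → index 0–50; slope 50/68.302, offset 13.985.
AQI = 0 + 50/68.302·13.985 ≈ 10.24 ⇒ 10.
O₃ 0.0137: bracket 0.0000–0.0333 → index 0–50; slope 50/0.0333, offset 0.0137.
AQI = 0 + 50/0.0333·0.0137 ≈ 20.57 ⇒ 21.
CO: row 29.141–41.637 (AQI 151–200). (200−151)·(34.270−29.141)/(41.637−29.141) + 151 = 49·5.129/12.496 + 151 ≈ 171.11 → 171.
NO₂ 675.0: bracket 232.3–780.4 → index 51–100; slope 49/548.1, offset 442.7.
AQI = 51 + 49/548.1·442.7 ≈ 90.58 ⇒ 91.
Sub-indices: PM10→118, PM2.5→10, O₃→21, CO→171, NO₂→91. Ranked high→low: 171, 118, 91, 21, 10. Second-highest sub-index = 118.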